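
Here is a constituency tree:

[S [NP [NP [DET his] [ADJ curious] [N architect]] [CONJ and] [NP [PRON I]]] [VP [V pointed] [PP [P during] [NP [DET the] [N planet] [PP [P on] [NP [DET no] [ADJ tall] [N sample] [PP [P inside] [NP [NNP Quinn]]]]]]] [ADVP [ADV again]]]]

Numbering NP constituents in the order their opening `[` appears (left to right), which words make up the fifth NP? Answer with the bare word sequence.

Opening `[NP` markers occur at word positions 1, 1, 5, 8, 11, 15; the fifth of these opens the constituent [NP no tall sample inside Quinn].

no tall sample inside Quinn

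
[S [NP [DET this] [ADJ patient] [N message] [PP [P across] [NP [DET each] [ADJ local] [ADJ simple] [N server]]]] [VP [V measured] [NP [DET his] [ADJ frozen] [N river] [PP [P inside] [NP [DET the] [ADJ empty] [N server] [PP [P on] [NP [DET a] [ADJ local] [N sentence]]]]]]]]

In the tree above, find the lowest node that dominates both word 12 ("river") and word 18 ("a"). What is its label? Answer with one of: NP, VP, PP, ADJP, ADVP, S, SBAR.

NP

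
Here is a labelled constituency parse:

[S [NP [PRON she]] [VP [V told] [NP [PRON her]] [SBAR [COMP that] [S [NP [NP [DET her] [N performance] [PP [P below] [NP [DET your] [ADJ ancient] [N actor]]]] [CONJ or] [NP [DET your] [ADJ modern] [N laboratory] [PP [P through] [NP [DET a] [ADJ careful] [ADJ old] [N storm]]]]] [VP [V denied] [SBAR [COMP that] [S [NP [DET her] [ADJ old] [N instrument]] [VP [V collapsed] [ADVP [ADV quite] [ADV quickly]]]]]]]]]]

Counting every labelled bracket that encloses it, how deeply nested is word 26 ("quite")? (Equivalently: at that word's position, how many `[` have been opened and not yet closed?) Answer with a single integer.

10

Path from the root down to the word: S → VP → SBAR → S → VP → SBAR → S → VP → ADVP → ADV. That is 10 enclosing brackets.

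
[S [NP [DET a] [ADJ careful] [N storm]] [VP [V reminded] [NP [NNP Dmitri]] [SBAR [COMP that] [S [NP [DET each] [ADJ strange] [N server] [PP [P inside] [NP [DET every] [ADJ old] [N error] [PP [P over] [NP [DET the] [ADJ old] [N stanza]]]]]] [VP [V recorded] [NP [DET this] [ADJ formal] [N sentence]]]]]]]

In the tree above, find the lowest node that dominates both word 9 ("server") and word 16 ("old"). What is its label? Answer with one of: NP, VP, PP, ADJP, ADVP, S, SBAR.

NP

Both words fall inside [NP each strange server inside every old error over the old stanza] (words 7–17), and no smaller constituent contains them both. Label: NP.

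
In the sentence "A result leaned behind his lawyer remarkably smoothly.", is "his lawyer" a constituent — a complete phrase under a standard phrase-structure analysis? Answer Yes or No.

Yes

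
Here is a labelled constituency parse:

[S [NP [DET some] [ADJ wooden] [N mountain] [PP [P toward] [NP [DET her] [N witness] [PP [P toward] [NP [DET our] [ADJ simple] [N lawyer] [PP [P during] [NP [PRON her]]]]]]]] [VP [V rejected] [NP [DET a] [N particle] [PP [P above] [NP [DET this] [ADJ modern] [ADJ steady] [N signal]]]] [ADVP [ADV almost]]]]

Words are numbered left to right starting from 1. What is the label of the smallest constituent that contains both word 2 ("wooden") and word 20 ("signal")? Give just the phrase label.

S

Word 2 lies under S → NP → ADJ; word 20 lies under S → VP → NP → PP → NP → N. The lowest shared node is the S.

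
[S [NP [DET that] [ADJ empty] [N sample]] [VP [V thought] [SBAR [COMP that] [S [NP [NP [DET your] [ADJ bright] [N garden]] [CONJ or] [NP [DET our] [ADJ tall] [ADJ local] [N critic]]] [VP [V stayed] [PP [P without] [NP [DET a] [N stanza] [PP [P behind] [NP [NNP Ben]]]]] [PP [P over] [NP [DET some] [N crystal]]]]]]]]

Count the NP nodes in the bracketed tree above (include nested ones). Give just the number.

The NP constituents are: [NP that empty sample]; [NP your bright garden or our tall local critic]; [NP your bright garden]; [NP our tall local critic]; [NP a stanza behind Ben]; [NP Ben] …. Total: 7.

7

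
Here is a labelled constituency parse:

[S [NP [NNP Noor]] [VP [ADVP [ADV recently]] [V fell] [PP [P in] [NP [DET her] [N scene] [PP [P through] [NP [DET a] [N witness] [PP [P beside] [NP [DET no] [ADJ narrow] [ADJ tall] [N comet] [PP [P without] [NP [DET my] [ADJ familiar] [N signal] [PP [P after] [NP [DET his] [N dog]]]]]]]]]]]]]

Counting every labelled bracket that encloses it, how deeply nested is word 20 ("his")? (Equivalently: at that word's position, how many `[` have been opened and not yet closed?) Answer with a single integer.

13

Path from the root down to the word: S → VP → PP → NP → PP → NP → PP → NP → PP → NP → PP → NP → DET. That is 13 enclosing brackets.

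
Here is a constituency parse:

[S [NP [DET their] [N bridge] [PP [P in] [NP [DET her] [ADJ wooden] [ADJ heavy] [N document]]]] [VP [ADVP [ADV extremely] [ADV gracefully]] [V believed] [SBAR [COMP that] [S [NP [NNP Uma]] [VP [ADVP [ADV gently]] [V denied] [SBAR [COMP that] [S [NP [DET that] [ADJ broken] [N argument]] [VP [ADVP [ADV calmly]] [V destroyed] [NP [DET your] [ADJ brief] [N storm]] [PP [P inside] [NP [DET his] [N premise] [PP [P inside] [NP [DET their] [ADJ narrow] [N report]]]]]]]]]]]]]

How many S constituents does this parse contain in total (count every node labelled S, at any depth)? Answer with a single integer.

3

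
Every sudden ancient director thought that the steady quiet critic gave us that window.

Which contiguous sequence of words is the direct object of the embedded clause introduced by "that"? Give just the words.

that window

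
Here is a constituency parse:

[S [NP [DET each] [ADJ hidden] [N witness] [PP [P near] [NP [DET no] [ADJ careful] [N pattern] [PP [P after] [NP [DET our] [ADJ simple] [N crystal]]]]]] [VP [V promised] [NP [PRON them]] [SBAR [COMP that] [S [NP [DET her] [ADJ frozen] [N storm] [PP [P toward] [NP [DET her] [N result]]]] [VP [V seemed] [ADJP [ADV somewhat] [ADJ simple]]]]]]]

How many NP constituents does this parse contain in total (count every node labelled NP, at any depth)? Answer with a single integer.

6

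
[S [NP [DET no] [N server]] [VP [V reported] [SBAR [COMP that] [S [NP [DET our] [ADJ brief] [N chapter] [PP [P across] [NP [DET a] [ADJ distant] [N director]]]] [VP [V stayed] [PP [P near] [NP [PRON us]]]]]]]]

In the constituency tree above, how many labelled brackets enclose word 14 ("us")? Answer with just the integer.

Counting open brackets not yet closed at "us": [S [VP [SBAR [S [VP [PP [NP [PRON = 8.

8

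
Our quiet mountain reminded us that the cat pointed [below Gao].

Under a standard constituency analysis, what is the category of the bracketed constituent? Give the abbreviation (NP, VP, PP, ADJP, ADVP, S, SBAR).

PP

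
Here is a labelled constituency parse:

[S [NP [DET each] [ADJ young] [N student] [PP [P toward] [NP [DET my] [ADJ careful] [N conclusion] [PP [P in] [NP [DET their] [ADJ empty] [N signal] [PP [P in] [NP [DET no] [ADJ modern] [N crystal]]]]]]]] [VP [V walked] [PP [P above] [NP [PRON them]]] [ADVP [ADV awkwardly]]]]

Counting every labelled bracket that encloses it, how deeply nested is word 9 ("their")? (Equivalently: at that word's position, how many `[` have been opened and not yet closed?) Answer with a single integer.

7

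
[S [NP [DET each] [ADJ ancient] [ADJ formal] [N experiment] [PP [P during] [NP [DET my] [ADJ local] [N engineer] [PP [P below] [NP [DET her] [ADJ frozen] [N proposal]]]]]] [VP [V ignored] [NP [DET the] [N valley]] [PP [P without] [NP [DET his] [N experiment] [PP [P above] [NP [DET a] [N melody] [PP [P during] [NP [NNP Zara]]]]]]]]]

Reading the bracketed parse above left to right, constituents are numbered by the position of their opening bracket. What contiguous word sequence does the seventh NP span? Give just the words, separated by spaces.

Zara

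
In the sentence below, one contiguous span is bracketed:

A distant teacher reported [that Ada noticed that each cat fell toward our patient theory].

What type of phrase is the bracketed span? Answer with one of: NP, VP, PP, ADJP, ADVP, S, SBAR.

SBAR

The span is built around the complementizer "that" — a subordinate clause (SBAR).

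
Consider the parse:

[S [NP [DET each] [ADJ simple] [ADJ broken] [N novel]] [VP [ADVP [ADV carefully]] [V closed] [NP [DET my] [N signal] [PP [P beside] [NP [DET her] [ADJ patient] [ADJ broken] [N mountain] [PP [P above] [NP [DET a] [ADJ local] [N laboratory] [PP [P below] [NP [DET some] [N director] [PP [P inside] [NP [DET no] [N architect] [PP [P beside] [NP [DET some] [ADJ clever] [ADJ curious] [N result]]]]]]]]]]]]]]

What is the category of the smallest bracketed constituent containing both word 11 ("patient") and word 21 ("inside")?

NP

Both words fall inside [NP her patient broken mountain above a local laboratory below some director inside no architect beside some clever curious result] (words 10–28), and no smaller constituent contains them both. Label: NP.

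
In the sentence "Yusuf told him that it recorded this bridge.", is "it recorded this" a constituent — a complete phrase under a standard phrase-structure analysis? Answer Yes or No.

No

The sequence begins inside the noun phrase "it" and ends inside the verb phrase "recorded this bridge"; it crosses a phrase boundary, so no single node in the tree spans exactly those words.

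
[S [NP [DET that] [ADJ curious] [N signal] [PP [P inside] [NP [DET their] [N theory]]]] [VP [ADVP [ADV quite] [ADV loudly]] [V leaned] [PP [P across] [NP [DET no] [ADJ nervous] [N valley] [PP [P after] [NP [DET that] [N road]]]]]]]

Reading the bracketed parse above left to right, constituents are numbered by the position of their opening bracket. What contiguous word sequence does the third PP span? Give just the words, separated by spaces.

Opening `[PP` markers occur at word positions 4, 10, 14; the third of these opens the constituent [PP after that road].

after that road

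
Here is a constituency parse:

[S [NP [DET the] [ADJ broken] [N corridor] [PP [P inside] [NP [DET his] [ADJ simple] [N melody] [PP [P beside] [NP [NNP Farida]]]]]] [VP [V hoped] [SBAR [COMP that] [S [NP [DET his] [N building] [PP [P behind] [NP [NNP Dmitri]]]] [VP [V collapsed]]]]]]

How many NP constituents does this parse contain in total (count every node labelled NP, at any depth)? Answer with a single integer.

Scanning left to right, an opening `[NP` appears at word positions 1, 5, 9, 12, 15 — 5 in total.

5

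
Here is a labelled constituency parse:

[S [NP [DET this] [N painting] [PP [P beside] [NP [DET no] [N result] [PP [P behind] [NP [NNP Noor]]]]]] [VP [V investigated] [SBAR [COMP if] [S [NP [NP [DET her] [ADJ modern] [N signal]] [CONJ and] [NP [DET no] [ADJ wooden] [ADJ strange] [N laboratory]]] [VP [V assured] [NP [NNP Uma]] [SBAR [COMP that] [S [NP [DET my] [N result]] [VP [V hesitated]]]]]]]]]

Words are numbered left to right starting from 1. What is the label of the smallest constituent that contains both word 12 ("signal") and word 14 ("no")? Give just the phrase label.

NP

Word 12 lies under S → VP → SBAR → S → NP → NP → N; word 14 lies under S → VP → SBAR → S → NP → NP → DET. The lowest shared node is the NP.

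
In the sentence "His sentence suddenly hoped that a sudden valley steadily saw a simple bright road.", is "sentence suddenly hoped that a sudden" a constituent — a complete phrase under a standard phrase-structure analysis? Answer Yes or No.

No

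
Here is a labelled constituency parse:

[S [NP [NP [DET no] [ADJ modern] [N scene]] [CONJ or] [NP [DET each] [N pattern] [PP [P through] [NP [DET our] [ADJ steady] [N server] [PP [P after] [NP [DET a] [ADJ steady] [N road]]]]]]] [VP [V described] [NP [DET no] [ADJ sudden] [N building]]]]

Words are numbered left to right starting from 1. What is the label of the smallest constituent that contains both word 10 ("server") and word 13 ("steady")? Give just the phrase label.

NP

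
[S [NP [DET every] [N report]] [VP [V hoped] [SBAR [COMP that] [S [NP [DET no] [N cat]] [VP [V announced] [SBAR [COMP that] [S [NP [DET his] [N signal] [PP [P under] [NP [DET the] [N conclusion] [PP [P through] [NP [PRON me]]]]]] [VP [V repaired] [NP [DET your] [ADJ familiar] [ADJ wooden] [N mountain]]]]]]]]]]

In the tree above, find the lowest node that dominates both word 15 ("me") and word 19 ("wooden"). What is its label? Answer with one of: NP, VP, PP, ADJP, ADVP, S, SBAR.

Word 15 lies under S → VP → SBAR → S → VP → SBAR → S → NP → PP → NP → PP → NP → PRON; word 19 lies under S → VP → SBAR → S → VP → SBAR → S → VP → NP → ADJ. The lowest shared node is the S.

S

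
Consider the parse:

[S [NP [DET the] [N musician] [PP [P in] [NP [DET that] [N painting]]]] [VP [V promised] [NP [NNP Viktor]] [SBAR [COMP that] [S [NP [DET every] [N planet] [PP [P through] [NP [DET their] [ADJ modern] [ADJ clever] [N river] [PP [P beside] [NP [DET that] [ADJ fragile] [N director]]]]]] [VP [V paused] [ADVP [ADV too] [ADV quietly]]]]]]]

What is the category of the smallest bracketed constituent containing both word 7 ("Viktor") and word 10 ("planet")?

Word 7 lies under S → VP → NP → NNP; word 10 lies under S → VP → SBAR → S → NP → N. The lowest shared node is the VP.

VP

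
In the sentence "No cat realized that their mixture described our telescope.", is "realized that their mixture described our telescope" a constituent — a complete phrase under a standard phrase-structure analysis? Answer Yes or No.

Yes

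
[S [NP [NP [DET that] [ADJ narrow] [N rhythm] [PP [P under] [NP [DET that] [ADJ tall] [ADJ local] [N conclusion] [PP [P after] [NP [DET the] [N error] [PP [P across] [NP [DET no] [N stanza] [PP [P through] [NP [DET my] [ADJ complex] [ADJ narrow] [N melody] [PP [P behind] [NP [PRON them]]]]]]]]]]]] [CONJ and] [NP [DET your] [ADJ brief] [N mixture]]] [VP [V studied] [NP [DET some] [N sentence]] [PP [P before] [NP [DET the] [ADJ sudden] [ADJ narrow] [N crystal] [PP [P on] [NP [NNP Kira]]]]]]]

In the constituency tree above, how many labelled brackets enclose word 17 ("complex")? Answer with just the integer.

12

The word sits inside ADJ, which is inside NP, inside PP, inside NP, inside PP, inside NP, inside PP, inside NP, inside PP, inside NP, inside NP, inside S — 12 brackets in all.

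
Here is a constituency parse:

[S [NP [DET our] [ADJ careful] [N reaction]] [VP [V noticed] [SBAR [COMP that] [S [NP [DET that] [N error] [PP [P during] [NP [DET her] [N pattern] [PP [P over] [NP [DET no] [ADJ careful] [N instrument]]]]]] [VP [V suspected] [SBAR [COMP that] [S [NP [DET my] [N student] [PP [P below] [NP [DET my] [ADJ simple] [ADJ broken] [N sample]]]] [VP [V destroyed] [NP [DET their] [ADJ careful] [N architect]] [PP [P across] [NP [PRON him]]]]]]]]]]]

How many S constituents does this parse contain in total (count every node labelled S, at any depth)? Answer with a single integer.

3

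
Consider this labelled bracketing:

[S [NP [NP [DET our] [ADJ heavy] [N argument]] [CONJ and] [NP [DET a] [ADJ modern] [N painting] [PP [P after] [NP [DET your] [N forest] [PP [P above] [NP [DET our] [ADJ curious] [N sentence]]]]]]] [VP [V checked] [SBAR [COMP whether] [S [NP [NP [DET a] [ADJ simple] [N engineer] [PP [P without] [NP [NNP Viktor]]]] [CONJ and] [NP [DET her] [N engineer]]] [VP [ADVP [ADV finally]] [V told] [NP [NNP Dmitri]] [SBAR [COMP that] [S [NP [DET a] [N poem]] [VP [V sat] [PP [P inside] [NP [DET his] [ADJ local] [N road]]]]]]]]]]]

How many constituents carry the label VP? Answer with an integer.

3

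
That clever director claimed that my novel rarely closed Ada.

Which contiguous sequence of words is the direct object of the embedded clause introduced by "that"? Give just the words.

Ada

The verb of the embedded clause introduced by "that" is "closed"; its direct object is the NP "Ada".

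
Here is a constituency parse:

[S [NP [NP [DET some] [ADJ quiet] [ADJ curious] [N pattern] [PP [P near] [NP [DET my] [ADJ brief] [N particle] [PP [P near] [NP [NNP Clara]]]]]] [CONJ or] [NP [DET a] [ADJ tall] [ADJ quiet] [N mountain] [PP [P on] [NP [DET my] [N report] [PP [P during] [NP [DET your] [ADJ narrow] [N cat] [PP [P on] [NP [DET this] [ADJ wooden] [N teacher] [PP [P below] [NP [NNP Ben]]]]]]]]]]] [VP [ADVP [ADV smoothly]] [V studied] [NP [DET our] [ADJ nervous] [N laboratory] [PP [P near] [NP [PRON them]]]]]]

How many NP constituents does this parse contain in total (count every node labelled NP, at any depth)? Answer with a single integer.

Scanning left to right, an opening `[NP` appears at word positions 1, 1, 6, 10, 12, 17, 20, 24, 28, 31, 35 — 11 in total.

11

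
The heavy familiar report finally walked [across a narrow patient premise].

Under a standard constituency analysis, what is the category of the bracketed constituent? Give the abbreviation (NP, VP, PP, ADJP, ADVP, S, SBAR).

"across" is the head of the bracketed span, so the span is a prepositional phrase: PP.

PP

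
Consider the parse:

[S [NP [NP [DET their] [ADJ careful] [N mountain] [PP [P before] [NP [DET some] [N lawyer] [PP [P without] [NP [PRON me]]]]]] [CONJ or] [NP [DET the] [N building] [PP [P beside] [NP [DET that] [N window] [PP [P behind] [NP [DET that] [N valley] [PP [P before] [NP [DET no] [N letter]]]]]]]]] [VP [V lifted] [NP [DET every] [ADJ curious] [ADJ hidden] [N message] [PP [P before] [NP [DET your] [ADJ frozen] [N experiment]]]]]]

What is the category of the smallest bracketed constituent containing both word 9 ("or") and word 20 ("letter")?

NP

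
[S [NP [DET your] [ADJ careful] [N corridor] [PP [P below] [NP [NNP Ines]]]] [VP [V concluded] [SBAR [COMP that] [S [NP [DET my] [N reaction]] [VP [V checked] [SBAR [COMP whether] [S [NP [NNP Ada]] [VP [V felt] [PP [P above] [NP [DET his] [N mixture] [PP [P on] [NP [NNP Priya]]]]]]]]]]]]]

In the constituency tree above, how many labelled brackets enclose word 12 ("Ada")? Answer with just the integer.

Counting open brackets not yet closed at "Ada": [S [VP [SBAR [S [VP [SBAR [S [NP [NNP = 9.

9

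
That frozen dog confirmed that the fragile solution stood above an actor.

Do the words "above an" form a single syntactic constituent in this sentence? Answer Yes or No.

No

"above" belongs to the preposition "above" while "an" belongs to the noun phrase "an actor"; a span that runs across that boundary is not a single phrase.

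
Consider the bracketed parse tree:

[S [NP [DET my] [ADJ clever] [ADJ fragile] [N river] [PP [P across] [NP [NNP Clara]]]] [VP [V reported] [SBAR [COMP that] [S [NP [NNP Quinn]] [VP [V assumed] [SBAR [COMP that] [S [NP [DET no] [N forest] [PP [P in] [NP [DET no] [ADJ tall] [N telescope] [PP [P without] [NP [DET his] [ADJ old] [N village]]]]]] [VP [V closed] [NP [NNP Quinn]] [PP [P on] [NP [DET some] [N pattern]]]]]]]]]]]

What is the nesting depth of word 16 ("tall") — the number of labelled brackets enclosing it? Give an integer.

11

Counting open brackets not yet closed at "tall": [S [VP [SBAR [S [VP [SBAR [S [NP [PP [NP [ADJ = 11.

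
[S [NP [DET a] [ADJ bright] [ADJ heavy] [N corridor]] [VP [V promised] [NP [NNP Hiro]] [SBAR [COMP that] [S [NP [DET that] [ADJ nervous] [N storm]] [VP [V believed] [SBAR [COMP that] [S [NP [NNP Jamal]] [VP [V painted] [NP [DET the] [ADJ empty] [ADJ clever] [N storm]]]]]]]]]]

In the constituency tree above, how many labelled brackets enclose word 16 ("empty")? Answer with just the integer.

Counting open brackets not yet closed at "empty": [S [VP [SBAR [S [VP [SBAR [S [VP [NP [ADJ = 10.

10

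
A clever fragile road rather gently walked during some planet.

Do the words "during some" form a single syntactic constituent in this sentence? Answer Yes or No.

No

"during" belongs to the preposition "during" while "some" belongs to the noun phrase "some planet"; a span that runs across that boundary is not a single phrase.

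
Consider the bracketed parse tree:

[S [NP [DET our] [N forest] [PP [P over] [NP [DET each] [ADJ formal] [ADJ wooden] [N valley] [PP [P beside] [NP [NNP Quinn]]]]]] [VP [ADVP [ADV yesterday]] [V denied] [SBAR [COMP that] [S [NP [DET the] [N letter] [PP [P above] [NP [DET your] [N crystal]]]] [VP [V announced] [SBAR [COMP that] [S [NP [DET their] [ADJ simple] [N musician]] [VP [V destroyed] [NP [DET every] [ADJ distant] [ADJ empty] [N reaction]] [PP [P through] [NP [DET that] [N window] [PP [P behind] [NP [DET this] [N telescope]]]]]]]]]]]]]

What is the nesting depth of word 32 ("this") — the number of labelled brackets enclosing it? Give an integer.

13

Counting open brackets not yet closed at "this": [S [VP [SBAR [S [VP [SBAR [S [VP [PP [NP [PP [NP [DET = 13.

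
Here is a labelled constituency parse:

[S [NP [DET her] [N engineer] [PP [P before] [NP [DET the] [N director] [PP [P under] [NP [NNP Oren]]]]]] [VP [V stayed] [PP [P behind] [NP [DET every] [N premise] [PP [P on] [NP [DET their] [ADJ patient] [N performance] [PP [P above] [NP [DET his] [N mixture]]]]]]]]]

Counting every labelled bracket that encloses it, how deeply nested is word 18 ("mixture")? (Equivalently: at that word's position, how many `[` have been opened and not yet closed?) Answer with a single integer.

9

The word sits inside N, which is inside NP, inside PP, inside NP, inside PP, inside NP, inside PP, inside VP, inside S — 9 brackets in all.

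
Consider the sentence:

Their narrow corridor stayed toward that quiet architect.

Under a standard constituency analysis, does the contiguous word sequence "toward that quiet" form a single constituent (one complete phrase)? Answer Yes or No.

No

"toward" belongs to the preposition "toward" while "quiet" belongs to the noun phrase "that quiet architect"; a span that runs across that boundary is not a single phrase.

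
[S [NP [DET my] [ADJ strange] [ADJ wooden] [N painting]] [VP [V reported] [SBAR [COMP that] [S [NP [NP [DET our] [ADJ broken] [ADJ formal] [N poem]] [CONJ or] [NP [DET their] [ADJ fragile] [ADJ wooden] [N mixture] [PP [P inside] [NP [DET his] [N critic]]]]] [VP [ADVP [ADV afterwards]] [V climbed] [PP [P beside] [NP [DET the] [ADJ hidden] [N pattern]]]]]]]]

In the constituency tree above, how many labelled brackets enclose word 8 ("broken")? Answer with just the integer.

Path from the root down to the word: S → VP → SBAR → S → NP → NP → ADJ. That is 7 enclosing brackets.

7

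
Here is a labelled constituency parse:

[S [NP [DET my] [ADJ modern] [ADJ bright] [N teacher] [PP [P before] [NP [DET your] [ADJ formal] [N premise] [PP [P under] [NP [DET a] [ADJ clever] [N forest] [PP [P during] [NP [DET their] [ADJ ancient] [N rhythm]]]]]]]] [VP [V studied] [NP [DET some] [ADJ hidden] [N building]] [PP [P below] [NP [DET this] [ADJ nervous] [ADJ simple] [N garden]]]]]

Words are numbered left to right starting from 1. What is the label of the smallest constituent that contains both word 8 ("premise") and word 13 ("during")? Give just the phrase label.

NP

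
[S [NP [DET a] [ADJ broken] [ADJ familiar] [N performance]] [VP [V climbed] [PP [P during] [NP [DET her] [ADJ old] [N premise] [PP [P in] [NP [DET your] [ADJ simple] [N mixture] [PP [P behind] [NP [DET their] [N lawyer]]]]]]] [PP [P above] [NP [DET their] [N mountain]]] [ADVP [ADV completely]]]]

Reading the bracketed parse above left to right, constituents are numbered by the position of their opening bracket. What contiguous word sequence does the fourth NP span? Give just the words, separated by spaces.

their lawyer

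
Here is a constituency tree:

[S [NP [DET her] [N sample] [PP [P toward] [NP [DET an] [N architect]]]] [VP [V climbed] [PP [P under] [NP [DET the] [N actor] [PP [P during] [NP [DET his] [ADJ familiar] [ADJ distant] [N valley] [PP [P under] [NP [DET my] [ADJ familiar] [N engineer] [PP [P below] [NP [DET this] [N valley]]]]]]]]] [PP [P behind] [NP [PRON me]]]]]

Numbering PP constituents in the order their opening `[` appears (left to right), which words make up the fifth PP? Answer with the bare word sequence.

below this valley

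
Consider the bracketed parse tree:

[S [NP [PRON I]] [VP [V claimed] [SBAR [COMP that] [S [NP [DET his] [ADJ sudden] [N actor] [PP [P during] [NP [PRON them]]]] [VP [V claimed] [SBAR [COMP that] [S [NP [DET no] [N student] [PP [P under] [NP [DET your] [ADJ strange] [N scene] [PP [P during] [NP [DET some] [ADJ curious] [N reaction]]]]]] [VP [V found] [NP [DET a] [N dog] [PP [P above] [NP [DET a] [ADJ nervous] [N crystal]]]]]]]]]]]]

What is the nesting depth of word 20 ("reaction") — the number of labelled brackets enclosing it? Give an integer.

13

The word sits inside N, which is inside NP, inside PP, inside NP, inside PP, inside NP, inside S, inside SBAR, inside VP, inside S, inside SBAR, inside VP, inside S — 13 brackets in all.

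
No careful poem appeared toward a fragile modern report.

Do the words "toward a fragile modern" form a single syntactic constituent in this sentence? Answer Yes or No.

No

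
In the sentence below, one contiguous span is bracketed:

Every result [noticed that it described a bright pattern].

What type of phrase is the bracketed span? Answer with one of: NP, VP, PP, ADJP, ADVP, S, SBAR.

The bracketed span "noticed that it described a bright pattern" is headed by "noticed", making it a verb phrase (VP).

VP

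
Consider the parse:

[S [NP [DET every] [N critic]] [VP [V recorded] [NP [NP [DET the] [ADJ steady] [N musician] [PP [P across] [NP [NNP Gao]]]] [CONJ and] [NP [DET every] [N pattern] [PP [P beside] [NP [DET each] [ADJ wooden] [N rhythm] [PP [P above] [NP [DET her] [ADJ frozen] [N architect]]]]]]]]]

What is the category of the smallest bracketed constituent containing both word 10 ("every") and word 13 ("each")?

NP

Both words fall inside [NP every pattern beside each wooden rhythm above her frozen architect] (words 10–19), and no smaller constituent contains them both. Label: NP.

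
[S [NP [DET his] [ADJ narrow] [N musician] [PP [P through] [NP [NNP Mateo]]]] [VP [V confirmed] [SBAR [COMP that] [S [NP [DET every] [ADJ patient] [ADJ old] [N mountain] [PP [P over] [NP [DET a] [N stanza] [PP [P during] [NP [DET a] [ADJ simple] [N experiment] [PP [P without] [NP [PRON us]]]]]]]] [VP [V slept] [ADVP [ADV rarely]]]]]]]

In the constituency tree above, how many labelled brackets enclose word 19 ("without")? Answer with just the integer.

11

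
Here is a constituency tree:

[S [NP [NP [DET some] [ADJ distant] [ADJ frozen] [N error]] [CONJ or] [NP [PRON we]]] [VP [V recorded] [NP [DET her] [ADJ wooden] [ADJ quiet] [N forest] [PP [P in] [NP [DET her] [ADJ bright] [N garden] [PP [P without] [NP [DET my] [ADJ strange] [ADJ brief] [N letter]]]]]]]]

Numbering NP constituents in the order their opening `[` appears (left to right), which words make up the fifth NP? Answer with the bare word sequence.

her bright garden without my strange brief letter

The NP opening brackets appear, in order, over: "some distant frozen error or we"; "some distant frozen error"; "we"; "her wooden quiet forest in her bright garden without my strange brief letter"; "her bright garden without my strange brief letter"; "my strange brief letter". The fifth one spans "her bright garden without my strange brief letter".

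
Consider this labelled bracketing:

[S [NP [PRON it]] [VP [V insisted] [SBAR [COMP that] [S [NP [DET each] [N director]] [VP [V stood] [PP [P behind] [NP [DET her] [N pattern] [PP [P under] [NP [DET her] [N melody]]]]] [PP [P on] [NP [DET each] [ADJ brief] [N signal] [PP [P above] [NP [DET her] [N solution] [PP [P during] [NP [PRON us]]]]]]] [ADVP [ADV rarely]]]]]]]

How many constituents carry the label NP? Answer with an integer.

7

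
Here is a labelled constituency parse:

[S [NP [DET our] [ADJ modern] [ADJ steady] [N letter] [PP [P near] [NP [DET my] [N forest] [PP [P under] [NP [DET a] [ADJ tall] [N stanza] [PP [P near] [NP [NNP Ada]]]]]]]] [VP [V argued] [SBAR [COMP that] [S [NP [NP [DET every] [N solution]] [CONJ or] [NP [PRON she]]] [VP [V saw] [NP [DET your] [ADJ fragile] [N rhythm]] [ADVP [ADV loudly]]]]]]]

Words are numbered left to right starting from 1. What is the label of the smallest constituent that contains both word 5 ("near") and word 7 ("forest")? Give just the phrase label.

The smallest bracket enclosing both words is [PP near my forest under a tall stanza near Ada], so the label is PP.

PP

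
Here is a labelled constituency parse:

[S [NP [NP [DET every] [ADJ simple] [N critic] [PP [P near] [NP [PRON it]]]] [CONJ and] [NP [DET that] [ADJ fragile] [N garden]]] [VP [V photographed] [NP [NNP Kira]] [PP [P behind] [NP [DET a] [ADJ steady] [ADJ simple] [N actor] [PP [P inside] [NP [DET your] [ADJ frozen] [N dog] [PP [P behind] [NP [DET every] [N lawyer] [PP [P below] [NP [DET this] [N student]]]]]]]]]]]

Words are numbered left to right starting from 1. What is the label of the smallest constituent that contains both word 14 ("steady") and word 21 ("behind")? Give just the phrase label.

NP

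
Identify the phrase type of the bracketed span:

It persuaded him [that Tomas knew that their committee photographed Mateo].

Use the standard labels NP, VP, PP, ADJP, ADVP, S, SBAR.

SBAR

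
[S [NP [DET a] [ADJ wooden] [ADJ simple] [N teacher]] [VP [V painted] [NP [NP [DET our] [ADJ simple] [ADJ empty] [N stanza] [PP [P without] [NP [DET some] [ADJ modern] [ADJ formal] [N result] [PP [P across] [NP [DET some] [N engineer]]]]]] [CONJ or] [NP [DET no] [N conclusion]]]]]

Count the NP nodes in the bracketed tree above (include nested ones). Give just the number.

The NP constituents are: [NP a wooden simple teacher]; [NP our simple empty stanza without some modern formal result across some engineer or no conclusion]; [NP our simple empty stanza without some modern formal result across some engineer]; [NP some modern formal result across some engineer]; [NP some engineer]; [NP no conclusion]. Total: 6.

6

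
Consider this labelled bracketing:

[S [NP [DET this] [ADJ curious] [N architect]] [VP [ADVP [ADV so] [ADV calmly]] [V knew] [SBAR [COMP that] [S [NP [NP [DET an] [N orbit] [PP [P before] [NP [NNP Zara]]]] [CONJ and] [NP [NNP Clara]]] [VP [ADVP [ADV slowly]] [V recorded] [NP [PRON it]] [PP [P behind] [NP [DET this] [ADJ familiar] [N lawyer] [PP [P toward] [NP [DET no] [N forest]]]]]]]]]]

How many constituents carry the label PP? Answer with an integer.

3

The PP constituents are: [PP before Zara]; [PP behind this familiar lawyer toward no forest]; [PP toward no forest]. Total: 3.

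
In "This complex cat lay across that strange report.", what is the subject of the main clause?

this complex cat

"this complex cat" is the NP that combines with the VP headed by "lay" to form the main clause — the subject.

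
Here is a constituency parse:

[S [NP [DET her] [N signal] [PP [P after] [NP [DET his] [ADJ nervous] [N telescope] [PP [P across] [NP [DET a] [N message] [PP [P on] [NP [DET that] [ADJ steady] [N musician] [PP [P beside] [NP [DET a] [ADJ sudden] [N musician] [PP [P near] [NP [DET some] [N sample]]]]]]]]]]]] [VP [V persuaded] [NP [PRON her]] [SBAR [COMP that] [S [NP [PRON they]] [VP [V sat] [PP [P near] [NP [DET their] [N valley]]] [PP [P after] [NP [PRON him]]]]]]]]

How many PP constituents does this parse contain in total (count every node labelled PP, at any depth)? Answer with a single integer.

7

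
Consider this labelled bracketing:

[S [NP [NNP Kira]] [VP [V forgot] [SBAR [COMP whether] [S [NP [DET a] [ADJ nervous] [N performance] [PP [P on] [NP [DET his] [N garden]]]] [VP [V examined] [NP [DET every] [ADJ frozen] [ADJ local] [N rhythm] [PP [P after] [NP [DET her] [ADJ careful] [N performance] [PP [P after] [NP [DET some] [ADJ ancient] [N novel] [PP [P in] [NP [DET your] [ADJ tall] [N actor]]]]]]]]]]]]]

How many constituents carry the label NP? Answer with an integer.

7

The NP constituents are: [NP Kira]; [NP a nervous performance on his garden]; [NP his garden]; [NP every frozen local rhythm after her careful performance after some ancient novel in your tall actor]; [NP her careful performance after some ancient novel in your tall actor]; [NP some ancient novel in your tall actor] …. Total: 7.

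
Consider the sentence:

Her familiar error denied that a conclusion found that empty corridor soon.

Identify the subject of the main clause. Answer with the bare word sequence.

In the main clause the verb is "denied"; the NP preceding it, "her familiar error", is the subject.

her familiar error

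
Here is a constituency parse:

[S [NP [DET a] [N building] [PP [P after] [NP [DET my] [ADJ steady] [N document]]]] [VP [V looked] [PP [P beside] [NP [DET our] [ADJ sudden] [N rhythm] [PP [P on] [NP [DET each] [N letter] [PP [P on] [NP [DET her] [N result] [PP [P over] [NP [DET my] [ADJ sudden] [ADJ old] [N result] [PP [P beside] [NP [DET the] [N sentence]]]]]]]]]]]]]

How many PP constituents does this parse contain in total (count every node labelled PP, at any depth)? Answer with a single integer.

6

Scanning left to right, an opening `[PP` appears at word positions 3, 8, 12, 15, 18, 23 — 6 in total.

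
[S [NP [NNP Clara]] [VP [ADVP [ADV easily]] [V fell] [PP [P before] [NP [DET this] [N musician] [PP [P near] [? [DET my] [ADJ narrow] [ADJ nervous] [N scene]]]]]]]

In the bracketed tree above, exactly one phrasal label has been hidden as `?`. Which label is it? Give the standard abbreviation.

NP

Looking at what the `?` directly dominates — DET 'my', ADJ 'narrow', ADJ 'nervous', N 'scene' — this is a noun phrase (NP).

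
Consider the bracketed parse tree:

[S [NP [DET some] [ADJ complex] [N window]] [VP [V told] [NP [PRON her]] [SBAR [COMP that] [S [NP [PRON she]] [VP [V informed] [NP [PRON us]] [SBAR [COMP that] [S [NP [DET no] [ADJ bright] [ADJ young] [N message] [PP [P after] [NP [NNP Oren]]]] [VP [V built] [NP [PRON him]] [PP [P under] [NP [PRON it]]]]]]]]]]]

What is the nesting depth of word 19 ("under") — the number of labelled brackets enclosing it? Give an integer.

The word sits inside P, which is inside PP, inside VP, inside S, inside SBAR, inside VP, inside S, inside SBAR, inside VP, inside S — 10 brackets in all.

10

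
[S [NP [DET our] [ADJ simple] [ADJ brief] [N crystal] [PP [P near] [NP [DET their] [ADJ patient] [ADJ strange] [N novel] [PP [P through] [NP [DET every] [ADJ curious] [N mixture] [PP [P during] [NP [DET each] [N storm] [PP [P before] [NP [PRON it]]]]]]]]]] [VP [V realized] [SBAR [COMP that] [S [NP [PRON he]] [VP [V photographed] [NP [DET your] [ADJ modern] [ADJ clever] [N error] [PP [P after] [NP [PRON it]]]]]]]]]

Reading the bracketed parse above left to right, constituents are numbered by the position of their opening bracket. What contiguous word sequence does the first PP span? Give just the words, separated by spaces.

Opening `[PP` markers occur at word positions 5, 10, 14, 17, 27; the first of these opens the constituent [PP near their patient strange novel through every curious mixture during each storm before it].

near their patient strange novel through every curious mixture during each storm before it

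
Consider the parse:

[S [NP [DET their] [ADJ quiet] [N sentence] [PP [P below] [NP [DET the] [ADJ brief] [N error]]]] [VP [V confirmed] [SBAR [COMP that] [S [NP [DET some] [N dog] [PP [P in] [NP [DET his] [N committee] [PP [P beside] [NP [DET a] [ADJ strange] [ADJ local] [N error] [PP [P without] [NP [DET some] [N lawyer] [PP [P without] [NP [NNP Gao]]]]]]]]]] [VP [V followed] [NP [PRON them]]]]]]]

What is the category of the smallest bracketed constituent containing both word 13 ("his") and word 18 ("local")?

NP

Both words fall inside [NP his committee beside a strange local error without some lawyer without Gao] (words 13–24), and no smaller constituent contains them both. Label: NP.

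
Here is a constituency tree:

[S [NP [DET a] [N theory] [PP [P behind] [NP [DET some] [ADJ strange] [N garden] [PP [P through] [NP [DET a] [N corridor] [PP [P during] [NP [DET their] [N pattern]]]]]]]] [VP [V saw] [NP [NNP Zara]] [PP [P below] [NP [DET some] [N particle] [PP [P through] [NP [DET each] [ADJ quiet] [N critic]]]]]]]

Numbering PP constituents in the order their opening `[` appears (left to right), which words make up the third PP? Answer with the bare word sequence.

during their pattern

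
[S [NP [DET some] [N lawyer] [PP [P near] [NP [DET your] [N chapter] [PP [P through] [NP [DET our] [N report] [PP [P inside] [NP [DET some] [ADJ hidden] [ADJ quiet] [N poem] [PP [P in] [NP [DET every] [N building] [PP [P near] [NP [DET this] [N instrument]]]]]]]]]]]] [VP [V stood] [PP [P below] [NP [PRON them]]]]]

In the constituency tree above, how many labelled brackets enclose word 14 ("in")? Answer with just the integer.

10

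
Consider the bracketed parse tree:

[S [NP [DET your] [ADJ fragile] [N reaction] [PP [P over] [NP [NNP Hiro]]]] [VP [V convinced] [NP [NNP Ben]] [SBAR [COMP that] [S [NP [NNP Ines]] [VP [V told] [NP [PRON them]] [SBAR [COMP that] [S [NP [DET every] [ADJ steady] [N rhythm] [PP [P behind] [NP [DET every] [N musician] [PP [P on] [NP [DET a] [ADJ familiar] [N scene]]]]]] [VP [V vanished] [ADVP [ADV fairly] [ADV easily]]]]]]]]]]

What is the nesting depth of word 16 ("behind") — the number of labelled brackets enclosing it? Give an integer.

Counting open brackets not yet closed at "behind": [S [VP [SBAR [S [VP [SBAR [S [NP [PP [P = 10.

10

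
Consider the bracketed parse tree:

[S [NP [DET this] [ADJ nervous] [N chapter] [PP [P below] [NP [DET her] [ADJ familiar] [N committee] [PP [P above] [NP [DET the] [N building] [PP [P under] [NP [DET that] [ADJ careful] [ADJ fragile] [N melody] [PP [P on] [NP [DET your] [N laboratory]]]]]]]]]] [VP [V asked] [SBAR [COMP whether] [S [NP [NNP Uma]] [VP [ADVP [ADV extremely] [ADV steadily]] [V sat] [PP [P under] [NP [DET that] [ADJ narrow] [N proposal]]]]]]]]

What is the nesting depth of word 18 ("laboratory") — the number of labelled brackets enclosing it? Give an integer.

Counting open brackets not yet closed at "laboratory": [S [NP [PP [NP [PP [NP [PP [NP [PP [NP [N = 11.

11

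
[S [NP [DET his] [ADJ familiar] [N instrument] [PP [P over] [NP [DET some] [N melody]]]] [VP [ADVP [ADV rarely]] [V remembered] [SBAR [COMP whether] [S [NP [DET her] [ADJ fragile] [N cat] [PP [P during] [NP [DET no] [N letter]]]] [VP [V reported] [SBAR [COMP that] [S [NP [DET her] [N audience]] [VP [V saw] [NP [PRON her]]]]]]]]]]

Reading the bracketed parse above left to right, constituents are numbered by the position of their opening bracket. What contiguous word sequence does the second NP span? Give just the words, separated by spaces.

some melody

Opening `[NP` markers occur at word positions 1, 5, 10, 14, 18, 21; the second of these opens the constituent [NP some melody].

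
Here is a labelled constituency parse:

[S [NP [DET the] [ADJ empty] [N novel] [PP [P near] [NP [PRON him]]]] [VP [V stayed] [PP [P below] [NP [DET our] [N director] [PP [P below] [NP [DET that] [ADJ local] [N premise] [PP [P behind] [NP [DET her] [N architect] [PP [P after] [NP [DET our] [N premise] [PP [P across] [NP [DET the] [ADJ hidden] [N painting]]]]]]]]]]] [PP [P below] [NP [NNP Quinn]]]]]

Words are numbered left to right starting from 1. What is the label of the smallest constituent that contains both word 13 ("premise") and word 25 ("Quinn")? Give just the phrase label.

The smallest bracket enclosing both words is [VP stayed below our director below that local premise behind her architect after our premise across the hidden painting below Quinn], so the label is VP.

VP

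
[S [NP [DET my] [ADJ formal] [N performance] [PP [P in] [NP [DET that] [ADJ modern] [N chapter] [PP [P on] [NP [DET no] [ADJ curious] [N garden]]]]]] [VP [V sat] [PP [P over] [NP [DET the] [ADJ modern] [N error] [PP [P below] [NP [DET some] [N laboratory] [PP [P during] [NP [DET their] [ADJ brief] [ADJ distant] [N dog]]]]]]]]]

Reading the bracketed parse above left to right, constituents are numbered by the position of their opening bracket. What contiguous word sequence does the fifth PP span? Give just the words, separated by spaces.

The PP opening brackets appear, in order, over: "in that modern chapter on no curious garden"; "on no curious garden"; "over the modern error below some laboratory during their brief distant dog"; "below some laboratory during their brief distant dog"; "during their brief distant dog". The fifth one spans "during their brief distant dog".

during their brief distant dog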